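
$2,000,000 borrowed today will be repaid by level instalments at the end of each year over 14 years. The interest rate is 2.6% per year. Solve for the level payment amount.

Level ordinary annuity; solve PV = PMT × [(1 − (1+r)^−n)/r] for PMT.
Periodic rate r = 0.026 per year.
With n = 14: PMT = 2,000,000 / ([(1 − (1+r)^−n)/r]) = $172,260.18

$172,260.18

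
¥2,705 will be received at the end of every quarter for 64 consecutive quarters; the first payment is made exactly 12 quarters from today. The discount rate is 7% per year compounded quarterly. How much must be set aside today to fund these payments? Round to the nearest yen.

Ordinary annuity of 64 payments, first payment at period 12.
Periodic rate r = 0.07/4 per quarter; n is counted in quarters.
The ordinary-annuity PV formula values the stream one period before the first payment (period 11); discount that back 11 periods:
PV₀ = 2,705 × [1 − (1+r)^−64] / r × (1+r)^−11 = ¥85,640

¥85,640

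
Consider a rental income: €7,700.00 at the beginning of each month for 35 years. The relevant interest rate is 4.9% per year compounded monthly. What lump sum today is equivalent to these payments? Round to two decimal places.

This is an annuity due: 420 payments of €7,700.00 at the beginning of each month.
Periodic rate r = 0.049/12 per month; n is counted in months.
PV = PMT × [(1 − (1+r)^−n)/r] × (1+r) = 7,700 × [1 − (1+r)^−420] / r × (1+r) = €1,551,476.46

€1,551,476.46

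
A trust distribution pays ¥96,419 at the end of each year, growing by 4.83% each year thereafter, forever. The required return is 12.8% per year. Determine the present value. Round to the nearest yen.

¥1,209,774

Periodic rate r = 0.128 per year.
Growing perpetuity (Gordon): PV = PMT₁ / (r − g) = 96,419 / (r − 0.0483) = ¥1,209,774.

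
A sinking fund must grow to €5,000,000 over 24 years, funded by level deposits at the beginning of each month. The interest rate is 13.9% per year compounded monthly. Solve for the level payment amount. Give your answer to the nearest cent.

Level annuity due; solve FV = PMT × [((1+r)^n − 1)/r] × (1+r) for PMT.
Periodic rate r = 0.139/12 per month; n is counted in months.
With n = 288: PMT = 5,000,000 / ([((1+r)^n − 1)/r] × (1+r)) = €2,154.60

€2,154.60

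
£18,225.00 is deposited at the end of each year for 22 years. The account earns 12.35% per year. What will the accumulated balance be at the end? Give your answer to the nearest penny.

This is an ordinary annuity: 22 deposits of £18,225.00 at the end of each year.
Periodic rate r = 0.1235 per year.
FV = PMT × [((1+r)^n − 1)/r] = 18,225 × [(1+r)^22 − 1] / r = £1,764,959.20

£1,764,959.20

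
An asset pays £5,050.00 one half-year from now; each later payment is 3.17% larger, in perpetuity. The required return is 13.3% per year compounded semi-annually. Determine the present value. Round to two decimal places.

Periodic rate r = 0.133/2 per half-year.
Growing perpetuity (Gordon): PV = PMT₁ / (r − g) = 5,050 / (r − 0.0317) = £145,114.94.

£145,114.94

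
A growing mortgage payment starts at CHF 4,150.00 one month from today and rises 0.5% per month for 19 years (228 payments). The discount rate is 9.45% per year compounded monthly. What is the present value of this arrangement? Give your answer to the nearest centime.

CHF 690,901.28

Periodic rate r = 0.0945/12 per month; n is counted in months.
Growing ordinary annuity: PV = PMT₁ × [1 − ((1+g)/(1+r))^n] / (r − g) = 4,150 × [1 − ((1+0.005)/(1+r))^228] / (r − 0.005) = CHF 690,901.28.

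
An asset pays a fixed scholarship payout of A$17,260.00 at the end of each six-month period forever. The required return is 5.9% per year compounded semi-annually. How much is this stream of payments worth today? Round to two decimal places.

Periodic rate r = 0.059/2 per half-year.
Level perpetuity: PV = PMT / r = 17,260 / (0.059/2) = A$585,084.75.

A$585,084.75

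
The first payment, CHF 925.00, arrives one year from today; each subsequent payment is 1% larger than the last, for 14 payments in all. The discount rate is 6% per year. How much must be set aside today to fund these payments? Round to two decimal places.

Periodic rate r = 0.06 per year.
Growing ordinary annuity: PV = PMT₁ × [1 − ((1+g)/(1+r))^n] / (r − g) = 925 × [1 − ((1+0.01)/(1+r))^14] / (r − 0.01) = CHF 9,094.35.

CHF 9,094.35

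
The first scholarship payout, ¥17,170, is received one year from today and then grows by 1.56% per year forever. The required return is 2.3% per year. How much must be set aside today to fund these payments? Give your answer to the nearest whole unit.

¥2,320,270

Periodic rate r = 0.023 per year.
Growing perpetuity (Gordon): PV = PMT₁ / (r − g) = 17,170 / (r − 0.0156) = ¥2,320,270.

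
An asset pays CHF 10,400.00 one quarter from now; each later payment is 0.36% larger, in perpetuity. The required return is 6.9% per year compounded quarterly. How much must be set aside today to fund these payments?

Periodic rate r = 0.069/4 per quarter.
Growing perpetuity (Gordon): PV = PMT₁ / (r − g) = 10,400 / (r − 0.0036) = CHF 761,904.76.

CHF 761,904.76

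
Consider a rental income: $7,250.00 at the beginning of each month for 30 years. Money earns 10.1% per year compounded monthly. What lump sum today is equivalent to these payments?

$826,131.87

This is an annuity due: 360 payments of $7,250.00 at the beginning of each month.
Periodic rate r = 0.101/12 per month; n is counted in months.
PV = PMT × [(1 − (1+r)^−n)/r] × (1+r) = 7,250 × [1 − (1+r)^−360] / r × (1+r) = $826,131.87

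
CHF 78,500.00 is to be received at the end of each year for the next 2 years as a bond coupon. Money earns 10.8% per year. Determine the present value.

CHF 134,790.95

This is an ordinary annuity: 2 payments of CHF 78,500.00 at the end of each year.
Periodic rate r = 0.108 per year.
PV = PMT × [(1 − (1+r)^−n)/r] = 78,500 × [1 − (1+r)^−2] / r = CHF 134,790.95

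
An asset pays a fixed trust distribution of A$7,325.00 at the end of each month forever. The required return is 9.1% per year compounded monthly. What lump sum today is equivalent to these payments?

A$965,934.07

Periodic rate r = 0.091/12 per month.
Level perpetuity: PV = PMT / r = 7,325 / (0.091/12) = A$965,934.07.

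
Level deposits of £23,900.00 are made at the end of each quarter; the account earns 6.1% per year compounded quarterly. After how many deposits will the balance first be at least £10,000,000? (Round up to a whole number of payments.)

133 payments

Periodic rate r = 0.061/4 per quarter; n is counted in quarters.
Ordinary annuity FV: 10,000,000 = 23,900 × [((1+r)^n − 1)/r].
(1+r)^n = 1 + 10,000,000 × r / 23,900, so n = ln(1 + 10,000,000·r/23,900) / ln(1+r) = 132.07.
Round up to a whole number of payments: n = 133.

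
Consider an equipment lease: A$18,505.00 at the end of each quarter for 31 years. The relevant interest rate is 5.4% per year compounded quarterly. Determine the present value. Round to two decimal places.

A$1,110,838.55

This is an ordinary annuity: 124 payments of A$18,505.00 at the end of each quarter.
Periodic rate r = 0.054/4 per quarter; n is counted in quarters.
PV = PMT × [(1 − (1+r)^−n)/r] = 18,505 × [1 − (1+r)^−124] / r = A$1,110,838.55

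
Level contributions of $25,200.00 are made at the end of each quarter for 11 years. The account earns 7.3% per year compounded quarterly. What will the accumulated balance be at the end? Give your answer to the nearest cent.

$1,679,253.27

This is an ordinary annuity: 44 deposits of $25,200.00 at the end of each quarter.
Periodic rate r = 0.073/4 per quarter; n is counted in quarters.
FV = PMT × [((1+r)^n − 1)/r] = 25,200 × [(1+r)^44 − 1] / r = $1,679,253.27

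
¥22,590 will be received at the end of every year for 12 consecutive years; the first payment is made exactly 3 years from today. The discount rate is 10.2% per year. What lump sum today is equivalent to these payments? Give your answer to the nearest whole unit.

Ordinary annuity of 12 payments, first payment at period 3.
Periodic rate r = 0.102 per year.
The ordinary-annuity PV formula values the stream one period before the first payment (period 2); discount that back 2 periods:
PV₀ = 22,590 × [1 − (1+r)^−12] / r × (1+r)^−2 = ¥125,514

¥125,514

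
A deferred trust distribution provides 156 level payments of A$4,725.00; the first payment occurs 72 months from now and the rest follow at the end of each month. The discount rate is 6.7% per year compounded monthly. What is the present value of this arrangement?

A$330,820.09

Ordinary annuity of 156 payments, first payment at period 72.
Periodic rate r = 0.067/12 per month; n is counted in months.
The ordinary-annuity PV formula values the stream one period before the first payment (period 71); discount that back 71 periods:
PV₀ = 4,725 × [1 − (1+r)^−156] / r × (1+r)^−71 = A$330,820.09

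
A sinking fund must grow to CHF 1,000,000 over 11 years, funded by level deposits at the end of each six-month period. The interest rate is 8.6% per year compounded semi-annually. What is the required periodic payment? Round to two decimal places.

Level ordinary annuity; solve FV = PMT × [((1+r)^n − 1)/r] for PMT.
Periodic rate r = 0.086/2 per half-year; n is counted in half-years.
With n = 22: PMT = 1,000,000 / ([((1+r)^n − 1)/r]) = CHF 28,197.43

CHF 28,197.43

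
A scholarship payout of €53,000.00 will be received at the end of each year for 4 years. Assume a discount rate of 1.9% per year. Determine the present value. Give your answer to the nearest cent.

This is an ordinary annuity: 4 payments of €53,000.00 at the end of each year.
Periodic rate r = 0.019 per year.
PV = PMT × [(1 − (1+r)^−n)/r] = 53,000 × [1 − (1+r)^−4] / r = €202,300.31

€202,300.31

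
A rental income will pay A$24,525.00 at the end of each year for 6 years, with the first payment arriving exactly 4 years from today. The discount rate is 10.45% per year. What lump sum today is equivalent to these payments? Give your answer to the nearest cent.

A$78,238.57

Ordinary annuity of 6 payments, first payment at period 4.
Periodic rate r = 0.1045 per year.
The ordinary-annuity PV formula values the stream one period before the first payment (period 3); discount that back 3 periods:
PV₀ = 24,525 × [1 − (1+r)^−6] / r × (1+r)^−3 = A$78,238.57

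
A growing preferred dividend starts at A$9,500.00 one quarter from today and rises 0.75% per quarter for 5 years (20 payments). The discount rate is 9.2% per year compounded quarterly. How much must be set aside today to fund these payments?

Periodic rate r = 0.092/4 per quarter; n is counted in quarters.
Growing ordinary annuity: PV = PMT₁ × [1 − ((1+g)/(1+r))^n] / (r − g) = 9,500 × [1 − ((1+0.0075)/(1+r))^20] / (r − 0.0075) = A$161,275.78.

A$161,275.78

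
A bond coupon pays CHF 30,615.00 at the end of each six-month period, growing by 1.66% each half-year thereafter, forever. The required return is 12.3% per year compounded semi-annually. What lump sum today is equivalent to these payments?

CHF 681,848.55

Periodic rate r = 0.123/2 per half-year.
Growing perpetuity (Gordon): PV = PMT₁ / (r − g) = 30,615 / (r − 0.0166) = CHF 681,848.55.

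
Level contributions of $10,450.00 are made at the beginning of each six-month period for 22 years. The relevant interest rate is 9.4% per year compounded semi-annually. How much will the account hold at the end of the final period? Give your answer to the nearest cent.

$1,523,592.10

This is an annuity due: 44 deposits of $10,450.00 at the beginning of each six-month period.
Periodic rate r = 0.094/2 per half-year; n is counted in half-years.
FV = PMT × [((1+r)^n − 1)/r] × (1+r) = 10,450 × [(1+r)^44 − 1] / r × (1+r) = $1,523,592.10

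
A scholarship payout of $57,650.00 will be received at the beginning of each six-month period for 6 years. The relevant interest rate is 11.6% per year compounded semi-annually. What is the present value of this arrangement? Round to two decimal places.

This is an annuity due: 12 payments of $57,650.00 at the beginning of each six-month period.
Periodic rate r = 0.116/2 per half-year; n is counted in half-years.
PV = PMT × [(1 − (1+r)^−n)/r] × (1+r) = 57,650 × [1 − (1+r)^−12] / r × (1+r) = $517,015.49

$517,015.49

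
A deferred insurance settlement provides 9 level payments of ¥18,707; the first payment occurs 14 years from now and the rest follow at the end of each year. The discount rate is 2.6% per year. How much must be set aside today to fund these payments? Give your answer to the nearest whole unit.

¥106,303

Ordinary annuity of 9 payments, first payment at period 14.
Periodic rate r = 0.026 per year.
The ordinary-annuity PV formula values the stream one period before the first payment (period 13); discount that back 13 periods:
PV₀ = 18,707 × [1 − (1+r)^−9] / r × (1+r)^−13 = ¥106,303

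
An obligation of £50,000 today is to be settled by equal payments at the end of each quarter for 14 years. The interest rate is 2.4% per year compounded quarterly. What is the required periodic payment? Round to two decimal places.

£1,053.89

Level ordinary annuity; solve PV = PMT × [(1 − (1+r)^−n)/r] for PMT.
Periodic rate r = 0.024/4 per quarter; n is counted in quarters.
With n = 56: PMT = 50,000 / ([(1 − (1+r)^−n)/r]) = £1,053.89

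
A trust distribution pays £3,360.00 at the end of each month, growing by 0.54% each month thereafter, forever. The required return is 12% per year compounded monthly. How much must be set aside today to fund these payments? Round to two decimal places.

Periodic rate r = 0.12/12 per month.
Growing perpetuity (Gordon): PV = PMT₁ / (r − g) = 3,360 / (r − 0.0054) = £730,434.78.

£730,434.78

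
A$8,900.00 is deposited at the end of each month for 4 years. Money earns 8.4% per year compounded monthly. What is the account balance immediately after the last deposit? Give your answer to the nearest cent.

This is an ordinary annuity: 48 deposits of A$8,900.00 at the end of each month.
Periodic rate r = 0.084/12 per month; n is counted in months.
FV = PMT × [((1+r)^n − 1)/r] = 8,900 × [(1+r)^48 − 1] / r = A$505,649.69

A$505,649.69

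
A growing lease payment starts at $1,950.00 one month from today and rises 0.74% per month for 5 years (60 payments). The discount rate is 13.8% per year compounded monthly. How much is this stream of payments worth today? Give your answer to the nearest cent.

Periodic rate r = 0.138/12 per month; n is counted in months.
Growing ordinary annuity: PV = PMT₁ × [1 − ((1+g)/(1+r))^n] / (r − g) = 1,950 × [1 − ((1+0.0074)/(1+r))^60] / (r − 0.0074) = $102,862.62.

$102,862.62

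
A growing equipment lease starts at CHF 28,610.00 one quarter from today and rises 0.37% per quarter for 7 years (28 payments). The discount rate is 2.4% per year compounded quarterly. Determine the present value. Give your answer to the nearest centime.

CHF 772,204.58

Periodic rate r = 0.024/4 per quarter; n is counted in quarters.
Growing ordinary annuity: PV = PMT₁ × [1 − ((1+g)/(1+r))^n] / (r − g) = 28,610 × [1 − ((1+0.0037)/(1+r))^28] / (r − 0.0037) = CHF 772,204.58.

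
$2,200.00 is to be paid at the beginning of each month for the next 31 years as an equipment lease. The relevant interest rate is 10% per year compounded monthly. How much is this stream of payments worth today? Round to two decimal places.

This is an annuity due: 372 payments of $2,200.00 at the beginning of each month.
Periodic rate r = 0.1/12 per month; n is counted in months.
PV = PMT × [(1 − (1+r)^−n)/r] × (1+r) = 2,200 × [1 − (1+r)^−372] / r × (1+r) = $254,052.87

$254,052.87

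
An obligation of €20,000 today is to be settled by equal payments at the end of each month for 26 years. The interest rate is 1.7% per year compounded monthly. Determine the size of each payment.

Level ordinary annuity; solve PV = PMT × [(1 − (1+r)^−n)/r] for PMT.
Periodic rate r = 0.017/12 per month; n is counted in months.
With n = 312: PMT = 20,000 / ([(1 − (1+r)^−n)/r]) = €79.35

€79.35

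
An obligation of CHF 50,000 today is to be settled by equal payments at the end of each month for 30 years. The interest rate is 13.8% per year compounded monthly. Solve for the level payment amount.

CHF 584.53

Level ordinary annuity; solve PV = PMT × [(1 − (1+r)^−n)/r] for PMT.
Periodic rate r = 0.138/12 per month; n is counted in months.
With n = 360: PMT = 50,000 / ([(1 − (1+r)^−n)/r]) = CHF 584.53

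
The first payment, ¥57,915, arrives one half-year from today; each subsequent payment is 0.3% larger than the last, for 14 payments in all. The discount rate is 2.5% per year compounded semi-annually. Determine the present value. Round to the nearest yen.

Periodic rate r = 0.025/2 per half-year; n is counted in half-years.
Growing ordinary annuity: PV = PMT₁ × [1 − ((1+g)/(1+r))^n] / (r − g) = 57,915 × [1 − ((1+0.003)/(1+r))^14] / (r − 0.003) = ¥753,748.

¥753,748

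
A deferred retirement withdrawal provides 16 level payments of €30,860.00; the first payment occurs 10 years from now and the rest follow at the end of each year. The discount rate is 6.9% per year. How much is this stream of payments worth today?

€160,974.49

Ordinary annuity of 16 payments, first payment at period 10.
Periodic rate r = 0.069 per year.
The ordinary-annuity PV formula values the stream one period before the first payment (period 9); discount that back 9 periods:
PV₀ = 30,860 × [1 − (1+r)^−16] / r × (1+r)^−9 = €160,974.49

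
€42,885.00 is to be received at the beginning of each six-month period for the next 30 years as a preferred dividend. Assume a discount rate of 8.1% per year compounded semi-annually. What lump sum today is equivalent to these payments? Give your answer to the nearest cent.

€1,000,016.16

This is an annuity due: 60 payments of €42,885.00 at the beginning of each six-month period.
Periodic rate r = 0.081/2 per half-year; n is counted in half-years.
PV = PMT × [(1 − (1+r)^−n)/r] × (1+r) = 42,885 × [1 − (1+r)^−60] / r × (1+r) = €1,000,016.16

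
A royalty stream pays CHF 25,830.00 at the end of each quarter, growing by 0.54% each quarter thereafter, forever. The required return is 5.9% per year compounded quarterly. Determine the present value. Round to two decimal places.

CHF 2,762,566.84

Periodic rate r = 0.059/4 per quarter.
Growing perpetuity (Gordon): PV = PMT₁ / (r − g) = 25,830 / (r − 0.0054) = CHF 2,762,566.84.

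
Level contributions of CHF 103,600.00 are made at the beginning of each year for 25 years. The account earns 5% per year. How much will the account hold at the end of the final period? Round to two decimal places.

CHF 5,191,753.81

This is an annuity due: 25 deposits of CHF 103,600.00 at the beginning of each year.
Periodic rate r = 0.05 per year.
FV = PMT × [((1+r)^n − 1)/r] × (1+r) = 103,600 × [(1+r)^25 − 1] / r × (1+r) = CHF 5,191,753.81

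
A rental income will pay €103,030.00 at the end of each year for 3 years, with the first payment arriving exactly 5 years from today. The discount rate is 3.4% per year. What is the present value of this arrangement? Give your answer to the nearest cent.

€253,001.76

Ordinary annuity of 3 payments, first payment at period 5.
Periodic rate r = 0.034 per year.
The ordinary-annuity PV formula values the stream one period before the first payment (period 4); discount that back 4 periods:
PV₀ = 103,030 × [1 − (1+r)^−3] / r × (1+r)^−4 = €253,001.76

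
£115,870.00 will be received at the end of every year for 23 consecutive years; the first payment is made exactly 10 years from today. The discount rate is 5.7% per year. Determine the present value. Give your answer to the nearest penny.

£889,398.85

Ordinary annuity of 23 payments, first payment at period 10.
Periodic rate r = 0.057 per year.
The ordinary-annuity PV formula values the stream one period before the first payment (period 9); discount that back 9 periods:
PV₀ = 115,870 × [1 − (1+r)^−23] / r × (1+r)^−9 = £889,398.85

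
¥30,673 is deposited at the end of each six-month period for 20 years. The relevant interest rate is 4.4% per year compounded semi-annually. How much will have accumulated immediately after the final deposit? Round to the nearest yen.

¥1,935,199

This is an ordinary annuity: 40 deposits of ¥30,673 at the end of each six-month period.
Periodic rate r = 0.044/2 per half-year; n is counted in half-years.
FV = PMT × [((1+r)^n − 1)/r] = 30,673 × [(1+r)^40 − 1] / r = ¥1,935,199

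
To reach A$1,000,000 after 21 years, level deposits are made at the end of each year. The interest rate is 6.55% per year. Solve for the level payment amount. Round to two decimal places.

Level ordinary annuity; solve FV = PMT × [((1+r)^n − 1)/r] for PMT.
Periodic rate r = 0.0655 per year.
With n = 21: PMT = 1,000,000 / ([((1+r)^n − 1)/r]) = A$23,477.93

A$23,477.93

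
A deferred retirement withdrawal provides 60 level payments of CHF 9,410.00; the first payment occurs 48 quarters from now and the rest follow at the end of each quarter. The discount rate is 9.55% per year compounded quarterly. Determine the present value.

Ordinary annuity of 60 payments, first payment at period 48.
Periodic rate r = 0.0955/4 per quarter; n is counted in quarters.
The ordinary-annuity PV formula values the stream one period before the first payment (period 47); discount that back 47 periods:
PV₀ = 9,410 × [1 − (1+r)^−60] / r × (1+r)^−47 = CHF 98,462.66

CHF 98,462.66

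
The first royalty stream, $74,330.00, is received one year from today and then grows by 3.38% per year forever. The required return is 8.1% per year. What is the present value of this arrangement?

Periodic rate r = 0.081 per year.
Growing perpetuity (Gordon): PV = PMT₁ / (r − g) = 74,330 / (r − 0.0338) = $1,574,788.14.

$1,574,788.14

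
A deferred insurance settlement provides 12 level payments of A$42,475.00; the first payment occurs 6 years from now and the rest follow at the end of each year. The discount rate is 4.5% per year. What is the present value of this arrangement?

Ordinary annuity of 12 payments, first payment at period 6.
Periodic rate r = 0.045 per year.
The ordinary-annuity PV formula values the stream one period before the first payment (period 5); discount that back 5 periods:
PV₀ = 42,475 × [1 − (1+r)^−12] / r × (1+r)^−5 = A$310,798.69

A$310,798.69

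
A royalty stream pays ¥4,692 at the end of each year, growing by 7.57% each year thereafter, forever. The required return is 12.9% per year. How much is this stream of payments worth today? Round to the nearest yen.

Periodic rate r = 0.129 per year.
Growing perpetuity (Gordon): PV = PMT₁ / (r − g) = 4,692 / (r − 0.0757) = ¥88,030.

¥88,030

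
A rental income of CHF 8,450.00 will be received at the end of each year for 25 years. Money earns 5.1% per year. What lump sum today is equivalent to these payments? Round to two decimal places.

This is an ordinary annuity: 25 payments of CHF 8,450.00 at the end of each year.
Periodic rate r = 0.051 per year.
PV = PMT × [(1 − (1+r)^−n)/r] = 8,450 × [1 − (1+r)^−25] / r = CHF 117,909.30

CHF 117,909.30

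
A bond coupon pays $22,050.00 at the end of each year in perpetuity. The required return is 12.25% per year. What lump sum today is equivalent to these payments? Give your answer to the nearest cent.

Periodic rate r = 0.1225 per year.
Level perpetuity: PV = PMT / r = 22,050 / (0.1225) = $180,000.00.

$180,000.00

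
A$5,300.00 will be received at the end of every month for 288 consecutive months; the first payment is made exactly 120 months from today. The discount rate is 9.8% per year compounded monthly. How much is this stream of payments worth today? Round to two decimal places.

A$222,847.34

Ordinary annuity of 288 payments, first payment at period 120.
Periodic rate r = 0.098/12 per month; n is counted in months.
The ordinary-annuity PV formula values the stream one period before the first payment (period 119); discount that back 119 periods:
PV₀ = 5,300 × [1 − (1+r)^−288] / r × (1+r)^−119 = A$222,847.34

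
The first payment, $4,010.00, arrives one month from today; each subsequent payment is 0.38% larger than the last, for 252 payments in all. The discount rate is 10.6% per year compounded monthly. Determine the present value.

Periodic rate r = 0.106/12 per month; n is counted in months.
Growing ordinary annuity: PV = PMT₁ × [1 − ((1+g)/(1+r))^n] / (r − g) = 4,010 × [1 − ((1+0.0038)/(1+r))^252] / (r − 0.0038) = $570,804.38.

$570,804.38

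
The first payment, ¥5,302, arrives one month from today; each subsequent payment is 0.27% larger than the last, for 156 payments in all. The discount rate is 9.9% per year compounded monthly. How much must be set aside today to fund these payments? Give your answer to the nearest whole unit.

Periodic rate r = 0.099/12 per month; n is counted in months.
Growing ordinary annuity: PV = PMT₁ × [1 − ((1+g)/(1+r))^n] / (r − g) = 5,302 × [1 − ((1+0.0027)/(1+r))^156] / (r − 0.0027) = ¥551,502.

¥551,502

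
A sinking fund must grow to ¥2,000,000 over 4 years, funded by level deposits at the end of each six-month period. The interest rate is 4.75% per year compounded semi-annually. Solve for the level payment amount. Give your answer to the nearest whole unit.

¥229,950

Level ordinary annuity; solve FV = PMT × [((1+r)^n − 1)/r] for PMT.
Periodic rate r = 0.0475/2 per half-year; n is counted in half-years.
With n = 8: PMT = 2,000,000 / ([((1+r)^n − 1)/r]) = ¥229,950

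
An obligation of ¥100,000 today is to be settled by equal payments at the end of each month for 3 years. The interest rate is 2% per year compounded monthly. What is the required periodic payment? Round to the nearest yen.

Level ordinary annuity; solve PV = PMT × [(1 − (1+r)^−n)/r] for PMT.
Periodic rate r = 0.02/12 per month; n is counted in months.
With n = 36: PMT = 100,000 / ([(1 − (1+r)^−n)/r]) = ¥2,864

¥2,864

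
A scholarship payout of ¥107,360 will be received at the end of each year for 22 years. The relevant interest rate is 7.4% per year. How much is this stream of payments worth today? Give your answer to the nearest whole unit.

This is an ordinary annuity: 22 payments of ¥107,360 at the end of each year.
Periodic rate r = 0.074 per year.
PV = PMT × [(1 − (1+r)^−n)/r] = 107,360 × [1 − (1+r)^−22] / r = ¥1,149,152

¥1,149,152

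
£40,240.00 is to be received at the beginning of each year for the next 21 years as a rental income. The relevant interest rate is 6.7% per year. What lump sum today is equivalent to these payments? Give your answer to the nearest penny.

This is an annuity due: 21 payments of £40,240.00 at the beginning of each year.
Periodic rate r = 0.067 per year.
PV = PMT × [(1 − (1+r)^−n)/r] × (1+r) = 40,240 × [1 − (1+r)^−21] / r × (1+r) = £476,666.64

£476,666.64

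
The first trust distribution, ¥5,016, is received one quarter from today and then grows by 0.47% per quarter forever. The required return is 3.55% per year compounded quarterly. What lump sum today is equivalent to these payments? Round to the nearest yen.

¥1,201,437

Periodic rate r = 0.0355/4 per quarter.
Growing perpetuity (Gordon): PV = PMT₁ / (r − g) = 5,016 / (r − 0.0047) = ¥1,201,437.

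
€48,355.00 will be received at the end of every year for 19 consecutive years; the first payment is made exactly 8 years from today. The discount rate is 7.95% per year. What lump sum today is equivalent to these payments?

Ordinary annuity of 19 payments, first payment at period 8.
Periodic rate r = 0.0795 per year.
The ordinary-annuity PV formula values the stream one period before the first payment (period 7); discount that back 7 periods:
PV₀ = 48,355 × [1 − (1+r)^−19] / r × (1+r)^−7 = €272,822.82

€272,822.82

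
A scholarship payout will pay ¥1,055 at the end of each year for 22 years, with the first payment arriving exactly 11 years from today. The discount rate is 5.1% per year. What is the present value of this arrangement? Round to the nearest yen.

Ordinary annuity of 22 payments, first payment at period 11.
Periodic rate r = 0.051 per year.
The ordinary-annuity PV formula values the stream one period before the first payment (period 10); discount that back 10 periods:
PV₀ = 1,055 × [1 − (1+r)^−22] / r × (1+r)^−10 = ¥8,368

¥8,368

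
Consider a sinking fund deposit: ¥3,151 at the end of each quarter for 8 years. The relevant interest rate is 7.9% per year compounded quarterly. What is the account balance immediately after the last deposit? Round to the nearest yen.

This is an ordinary annuity: 32 deposits of ¥3,151 at the end of each quarter.
Periodic rate r = 0.079/4 per quarter; n is counted in quarters.
FV = PMT × [((1+r)^n − 1)/r] = 3,151 × [(1+r)^32 − 1] / r = ¥138,774

¥138,774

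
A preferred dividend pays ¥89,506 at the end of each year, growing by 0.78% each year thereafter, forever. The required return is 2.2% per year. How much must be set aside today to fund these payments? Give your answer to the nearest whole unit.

Periodic rate r = 0.022 per year.
Growing perpetuity (Gordon): PV = PMT₁ / (r − g) = 89,506 / (r − 0.0078) = ¥6,303,239.

¥6,303,239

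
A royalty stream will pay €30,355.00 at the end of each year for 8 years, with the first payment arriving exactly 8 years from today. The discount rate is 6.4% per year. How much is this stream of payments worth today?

€120,190.36

Ordinary annuity of 8 payments, first payment at period 8.
Periodic rate r = 0.064 per year.
The ordinary-annuity PV formula values the stream one period before the first payment (period 7); discount that back 7 periods:
PV₀ = 30,355 × [1 − (1+r)^−8] / r × (1+r)^−7 = €120,190.36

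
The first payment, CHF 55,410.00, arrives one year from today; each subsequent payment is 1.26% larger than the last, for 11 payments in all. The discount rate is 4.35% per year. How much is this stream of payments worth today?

CHF 504,865.82

Periodic rate r = 0.0435 per year.
Growing ordinary annuity: PV = PMT₁ × [1 − ((1+g)/(1+r))^n] / (r − g) = 55,410 × [1 − ((1+0.0126)/(1+r))^11] / (r − 0.0126) = CHF 504,865.82.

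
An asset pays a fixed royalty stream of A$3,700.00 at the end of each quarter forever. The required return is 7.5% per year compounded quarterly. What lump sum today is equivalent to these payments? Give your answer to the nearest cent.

A$197,333.33

Periodic rate r = 0.075/4 per quarter.
Level perpetuity: PV = PMT / r = 3,700 / (0.075/4) = A$197,333.33.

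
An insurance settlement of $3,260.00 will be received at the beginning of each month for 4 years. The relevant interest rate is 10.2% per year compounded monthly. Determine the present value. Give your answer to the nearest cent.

$129,138.75

This is an annuity due: 48 payments of $3,260.00 at the beginning of each month.
Periodic rate r = 0.102/12 per month; n is counted in months.
PV = PMT × [(1 − (1+r)^−n)/r] × (1+r) = 3,260 × [1 − (1+r)^−48] / r × (1+r) = $129,138.75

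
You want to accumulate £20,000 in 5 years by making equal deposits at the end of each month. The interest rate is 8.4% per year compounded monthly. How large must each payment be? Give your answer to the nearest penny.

£269.37

Level ordinary annuity; solve FV = PMT × [((1+r)^n − 1)/r] for PMT.
Periodic rate r = 0.084/12 per month; n is counted in months.
With n = 60: PMT = 20,000 / ([((1+r)^n − 1)/r]) = £269.37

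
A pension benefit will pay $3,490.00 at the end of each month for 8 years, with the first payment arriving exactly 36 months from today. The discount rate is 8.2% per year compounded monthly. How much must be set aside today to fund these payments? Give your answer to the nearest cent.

Ordinary annuity of 96 payments, first payment at period 36.
Periodic rate r = 0.082/12 per month; n is counted in months.
The ordinary-annuity PV formula values the stream one period before the first payment (period 35); discount that back 35 periods:
PV₀ = 3,490 × [1 − (1+r)^−96] / r × (1+r)^−35 = $193,127.62

$193,127.62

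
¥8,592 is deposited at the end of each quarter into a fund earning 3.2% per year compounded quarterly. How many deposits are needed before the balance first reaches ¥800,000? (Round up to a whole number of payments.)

70 payments

Periodic rate r = 0.032/4 per quarter; n is counted in quarters.
Ordinary annuity FV: 800,000 = 8,592 × [((1+r)^n − 1)/r].
(1+r)^n = 1 + 800,000 × r / 8,592, so n = ln(1 + 800,000·r/8,592) / ln(1+r) = 69.86.
Round up to a whole number of payments: n = 70.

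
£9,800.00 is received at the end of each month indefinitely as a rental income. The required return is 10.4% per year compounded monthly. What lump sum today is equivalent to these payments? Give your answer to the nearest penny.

Periodic rate r = 0.104/12 per month.
Level perpetuity: PV = PMT / r = 9,800 / (0.104/12) = £1,130,769.23.

£1,130,769.23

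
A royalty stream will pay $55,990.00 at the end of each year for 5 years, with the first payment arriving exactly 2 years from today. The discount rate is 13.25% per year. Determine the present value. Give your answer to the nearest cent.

$172,833.95

Ordinary annuity of 5 payments, first payment at period 2.
Periodic rate r = 0.1325 per year.
The ordinary-annuity PV formula values the stream one period before the first payment (period 1); discount that back 1 periods:
PV₀ = 55,990 × [1 − (1+r)^−5] / r × (1+r)^−1 = $172,833.95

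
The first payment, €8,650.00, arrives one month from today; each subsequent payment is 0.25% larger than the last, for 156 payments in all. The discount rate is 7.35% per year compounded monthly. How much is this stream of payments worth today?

Periodic rate r = 0.0735/12 per month; n is counted in months.
Growing ordinary annuity: PV = PMT₁ × [1 − ((1+g)/(1+r))^n] / (r − g) = 8,650 × [1 − ((1+0.0025)/(1+r))^156] / (r − 0.0025) = €1,027,365.17.

€1,027,365.17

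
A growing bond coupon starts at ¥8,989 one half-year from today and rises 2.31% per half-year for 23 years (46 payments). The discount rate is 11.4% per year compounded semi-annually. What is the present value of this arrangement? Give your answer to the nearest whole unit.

¥205,966

Periodic rate r = 0.114/2 per half-year; n is counted in half-years.
Growing ordinary annuity: PV = PMT₁ × [1 − ((1+g)/(1+r))^n] / (r − g) = 8,989 × [1 − ((1+0.0231)/(1+r))^46] / (r − 0.0231) = ¥205,966.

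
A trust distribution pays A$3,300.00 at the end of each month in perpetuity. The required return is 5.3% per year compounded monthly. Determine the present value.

A$747,169.81

Periodic rate r = 0.053/12 per month.
Level perpetuity: PV = PMT / r = 3,300 / (0.053/12) = A$747,169.81.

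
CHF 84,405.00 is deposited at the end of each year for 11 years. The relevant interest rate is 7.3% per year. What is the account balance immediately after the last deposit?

CHF 1,353,585.27

This is an ordinary annuity: 11 deposits of CHF 84,405.00 at the end of each year.
Periodic rate r = 0.073 per year.
FV = PMT × [((1+r)^n − 1)/r] = 84,405 × [(1+r)^11 − 1] / r = CHF 1,353,585.27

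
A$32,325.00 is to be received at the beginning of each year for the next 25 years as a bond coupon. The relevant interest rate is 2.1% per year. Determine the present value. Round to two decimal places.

This is an annuity due: 25 payments of A$32,325.00 at the beginning of each year.
Periodic rate r = 0.021 per year.
PV = PMT × [(1 − (1+r)^−n)/r] × (1+r) = 32,325 × [1 − (1+r)^−25] / r × (1+r) = A$636,847.90

A$636,847.90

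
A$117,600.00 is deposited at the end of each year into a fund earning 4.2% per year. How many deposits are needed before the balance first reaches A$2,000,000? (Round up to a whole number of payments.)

14 payments

Periodic rate r = 0.042 per year.
Ordinary annuity FV: 2,000,000 = 117,600 × [((1+r)^n − 1)/r].
(1+r)^n = 1 + 2,000,000 × r / 117,600, so n = ln(1 + 2,000,000·r/117,600) / ln(1+r) = 13.10.
Round up to a whole number of payments: n = 14.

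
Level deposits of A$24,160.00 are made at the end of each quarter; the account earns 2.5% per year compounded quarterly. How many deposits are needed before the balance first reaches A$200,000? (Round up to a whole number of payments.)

Periodic rate r = 0.025/4 per quarter; n is counted in quarters.
Ordinary annuity FV: 200,000 = 24,160 × [((1+r)^n − 1)/r].
(1+r)^n = 1 + 200,000 × r / 24,160, so n = ln(1 + 200,000·r/24,160) / ln(1+r) = 8.10.
Round up to a whole number of payments: n = 9.

9 payments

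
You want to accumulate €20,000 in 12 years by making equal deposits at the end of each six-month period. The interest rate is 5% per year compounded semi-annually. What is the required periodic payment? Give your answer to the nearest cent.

Level ordinary annuity; solve FV = PMT × [((1+r)^n − 1)/r] for PMT.
Periodic rate r = 0.05/2 per half-year; n is counted in half-years.
With n = 24: PMT = 20,000 / ([((1+r)^n − 1)/r]) = €618.26

€618.26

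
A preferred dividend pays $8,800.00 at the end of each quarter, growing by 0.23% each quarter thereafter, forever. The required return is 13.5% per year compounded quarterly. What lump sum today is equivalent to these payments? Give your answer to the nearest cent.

$279,809.22

Periodic rate r = 0.135/4 per quarter.
Growing perpetuity (Gordon): PV = PMT₁ / (r − g) = 8,800 / (r − 0.0023) = $279,809.22.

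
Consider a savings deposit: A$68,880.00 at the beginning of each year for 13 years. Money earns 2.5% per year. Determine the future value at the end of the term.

A$1,068,945.47

This is an annuity due: 13 deposits of A$68,880.00 at the beginning of each year.
Periodic rate r = 0.025 per year.
FV = PMT × [((1+r)^n − 1)/r] × (1+r) = 68,880 × [(1+r)^13 − 1] / r × (1+r) = A$1,068,945.47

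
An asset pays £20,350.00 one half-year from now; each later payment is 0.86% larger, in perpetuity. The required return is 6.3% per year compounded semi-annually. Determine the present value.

Periodic rate r = 0.063/2 per half-year.
Growing perpetuity (Gordon): PV = PMT₁ / (r − g) = 20,350 / (r − 0.0086) = £888,646.29.

£888,646.29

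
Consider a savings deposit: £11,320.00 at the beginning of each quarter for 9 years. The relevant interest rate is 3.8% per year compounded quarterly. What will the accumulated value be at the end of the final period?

This is an annuity due: 36 deposits of £11,320.00 at the beginning of each quarter.
Periodic rate r = 0.038/4 per quarter; n is counted in quarters.
FV = PMT × [((1+r)^n − 1)/r] × (1+r) = 11,320 × [(1+r)^36 − 1] / r × (1+r) = £487,763.02

£487,763.02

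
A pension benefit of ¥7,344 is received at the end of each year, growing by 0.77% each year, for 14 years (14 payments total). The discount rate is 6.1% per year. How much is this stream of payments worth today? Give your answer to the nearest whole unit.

Periodic rate r = 0.061 per year.
Growing ordinary annuity: PV = PMT₁ × [1 − ((1+g)/(1+r))^n] / (r − g) = 7,344 × [1 − ((1+0.0077)/(1+r))^14] / (r − 0.0077) = ¥70,824.

¥70,824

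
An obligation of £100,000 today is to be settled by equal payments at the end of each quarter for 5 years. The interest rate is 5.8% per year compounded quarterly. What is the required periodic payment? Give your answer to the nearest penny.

Level ordinary annuity; solve PV = PMT × [(1 − (1+r)^−n)/r] for PMT.
Periodic rate r = 0.058/4 per quarter; n is counted in quarters.
With n = 20: PMT = 100,000 / ([(1 − (1+r)^−n)/r]) = £5,795.91

£5,795.91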